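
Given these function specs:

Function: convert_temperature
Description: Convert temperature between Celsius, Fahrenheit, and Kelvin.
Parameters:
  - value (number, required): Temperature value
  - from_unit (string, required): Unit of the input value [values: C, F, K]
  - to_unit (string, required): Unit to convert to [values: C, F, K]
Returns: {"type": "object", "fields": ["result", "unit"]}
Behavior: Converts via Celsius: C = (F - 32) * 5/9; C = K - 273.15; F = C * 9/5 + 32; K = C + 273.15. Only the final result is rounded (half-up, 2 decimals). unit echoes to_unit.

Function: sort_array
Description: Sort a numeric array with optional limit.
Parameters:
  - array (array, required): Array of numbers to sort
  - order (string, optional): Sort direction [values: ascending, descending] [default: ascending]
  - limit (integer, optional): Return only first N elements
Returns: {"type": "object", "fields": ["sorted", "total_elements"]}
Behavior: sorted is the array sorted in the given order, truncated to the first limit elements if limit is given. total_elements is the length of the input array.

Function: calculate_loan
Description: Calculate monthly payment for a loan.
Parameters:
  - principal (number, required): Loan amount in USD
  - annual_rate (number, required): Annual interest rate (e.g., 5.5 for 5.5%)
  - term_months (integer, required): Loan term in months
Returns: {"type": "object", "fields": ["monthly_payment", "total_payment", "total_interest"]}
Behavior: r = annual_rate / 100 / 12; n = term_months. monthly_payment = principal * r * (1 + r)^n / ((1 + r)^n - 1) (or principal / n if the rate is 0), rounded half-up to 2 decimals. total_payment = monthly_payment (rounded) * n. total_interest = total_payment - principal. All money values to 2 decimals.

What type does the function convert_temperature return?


The convert_temperature spec declares Returns: {"type": "object", "fields": ["result", "unit"]}
Type:
object


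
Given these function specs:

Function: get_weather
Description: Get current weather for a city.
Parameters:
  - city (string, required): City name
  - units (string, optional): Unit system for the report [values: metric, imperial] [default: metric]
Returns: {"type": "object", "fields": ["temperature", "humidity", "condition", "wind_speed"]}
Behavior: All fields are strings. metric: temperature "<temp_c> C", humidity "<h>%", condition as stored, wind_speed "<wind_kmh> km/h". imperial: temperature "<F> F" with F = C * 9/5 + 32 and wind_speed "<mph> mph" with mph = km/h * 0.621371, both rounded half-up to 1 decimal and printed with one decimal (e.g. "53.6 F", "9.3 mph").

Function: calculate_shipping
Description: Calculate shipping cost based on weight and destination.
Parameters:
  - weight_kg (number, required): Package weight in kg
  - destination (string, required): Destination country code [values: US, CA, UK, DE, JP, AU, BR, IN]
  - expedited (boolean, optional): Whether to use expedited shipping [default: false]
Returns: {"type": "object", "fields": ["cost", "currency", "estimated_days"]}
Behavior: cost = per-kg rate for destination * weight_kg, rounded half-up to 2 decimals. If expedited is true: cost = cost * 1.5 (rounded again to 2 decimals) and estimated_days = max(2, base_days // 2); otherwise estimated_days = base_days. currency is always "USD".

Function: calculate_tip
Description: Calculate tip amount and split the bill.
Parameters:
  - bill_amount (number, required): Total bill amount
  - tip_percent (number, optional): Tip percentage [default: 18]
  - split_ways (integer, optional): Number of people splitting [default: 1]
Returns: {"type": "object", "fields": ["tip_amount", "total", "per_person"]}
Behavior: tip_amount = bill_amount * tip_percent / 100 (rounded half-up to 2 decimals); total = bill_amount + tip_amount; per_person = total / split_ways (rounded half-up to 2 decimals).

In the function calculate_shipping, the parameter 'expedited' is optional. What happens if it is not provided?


The calculate_shipping spec declares:
  - expedited (boolean, optional): Whether to use expedited shipping [default: false]
It defaults to false


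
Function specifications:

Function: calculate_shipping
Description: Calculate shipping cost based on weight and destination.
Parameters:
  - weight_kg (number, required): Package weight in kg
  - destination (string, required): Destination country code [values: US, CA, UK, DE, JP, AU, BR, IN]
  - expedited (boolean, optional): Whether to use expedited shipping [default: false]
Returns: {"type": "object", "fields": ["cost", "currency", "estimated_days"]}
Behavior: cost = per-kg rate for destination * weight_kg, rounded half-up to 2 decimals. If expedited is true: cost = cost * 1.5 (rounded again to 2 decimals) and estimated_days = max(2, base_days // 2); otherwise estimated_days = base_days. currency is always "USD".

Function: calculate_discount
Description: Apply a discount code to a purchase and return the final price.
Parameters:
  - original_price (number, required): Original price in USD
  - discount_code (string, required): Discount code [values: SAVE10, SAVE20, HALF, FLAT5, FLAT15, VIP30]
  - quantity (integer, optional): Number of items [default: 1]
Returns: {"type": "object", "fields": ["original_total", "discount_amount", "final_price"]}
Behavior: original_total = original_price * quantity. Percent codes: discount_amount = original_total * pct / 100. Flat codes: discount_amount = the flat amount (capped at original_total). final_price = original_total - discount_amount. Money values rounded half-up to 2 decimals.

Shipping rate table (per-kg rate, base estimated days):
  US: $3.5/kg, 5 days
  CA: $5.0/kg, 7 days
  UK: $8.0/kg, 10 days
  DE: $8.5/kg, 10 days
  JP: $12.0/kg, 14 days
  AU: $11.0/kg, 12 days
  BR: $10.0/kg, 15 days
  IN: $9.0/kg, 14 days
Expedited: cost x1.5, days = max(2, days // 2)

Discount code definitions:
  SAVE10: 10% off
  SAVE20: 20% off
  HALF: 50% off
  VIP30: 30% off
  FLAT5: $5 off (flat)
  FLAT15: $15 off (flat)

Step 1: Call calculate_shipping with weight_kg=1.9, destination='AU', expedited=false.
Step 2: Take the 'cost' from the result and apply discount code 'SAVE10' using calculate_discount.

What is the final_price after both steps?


Step 1: calculate_shipping(weight_kg=1.9, destination=AU, expedited=false)
  Rate for AU: $11.0/kg, base 12 days
  cost = 11.0 * 1.9 = 20.9 -> 20.90
  expedited not set/false: estimated_days = 12
  -> cost = 20.90 USD
Step 2: calculate_discount(original_price=20.9, discount_code=SAVE10, quantity=1)
  original_total = 20.9 * 1 = 20.90
  SAVE10 = 10% off: discount_amount = 20.90 * 10/100 = 2.09 -> 2.09
  final_price = 20.90 - 2.09 = 18.81
  -> final_price = 18.81
$18.81


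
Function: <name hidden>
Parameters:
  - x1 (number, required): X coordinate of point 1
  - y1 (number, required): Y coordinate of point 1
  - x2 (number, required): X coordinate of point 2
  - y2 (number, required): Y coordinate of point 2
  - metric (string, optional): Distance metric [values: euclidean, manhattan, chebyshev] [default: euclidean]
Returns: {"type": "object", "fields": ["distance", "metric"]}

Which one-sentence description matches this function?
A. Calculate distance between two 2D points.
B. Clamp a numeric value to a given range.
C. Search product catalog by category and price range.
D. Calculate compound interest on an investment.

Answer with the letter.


Parameters x1, y1, x2, y2, metric and return ["distance", "metric"] fit: Calculate distance between two 2D points.
A


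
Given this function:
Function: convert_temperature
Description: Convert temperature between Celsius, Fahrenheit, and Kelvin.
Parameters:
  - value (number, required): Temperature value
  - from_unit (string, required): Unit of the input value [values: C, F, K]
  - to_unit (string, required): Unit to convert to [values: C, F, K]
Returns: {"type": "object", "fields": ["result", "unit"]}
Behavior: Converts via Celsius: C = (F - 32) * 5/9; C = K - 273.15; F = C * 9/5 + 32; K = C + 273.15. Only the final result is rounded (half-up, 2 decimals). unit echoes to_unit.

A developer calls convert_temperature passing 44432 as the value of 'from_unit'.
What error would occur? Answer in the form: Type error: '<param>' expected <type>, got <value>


Spec: 'from_unit' is declared as string; 44432 is an integer.
Type error: 'from_unit' expected string, got 44432


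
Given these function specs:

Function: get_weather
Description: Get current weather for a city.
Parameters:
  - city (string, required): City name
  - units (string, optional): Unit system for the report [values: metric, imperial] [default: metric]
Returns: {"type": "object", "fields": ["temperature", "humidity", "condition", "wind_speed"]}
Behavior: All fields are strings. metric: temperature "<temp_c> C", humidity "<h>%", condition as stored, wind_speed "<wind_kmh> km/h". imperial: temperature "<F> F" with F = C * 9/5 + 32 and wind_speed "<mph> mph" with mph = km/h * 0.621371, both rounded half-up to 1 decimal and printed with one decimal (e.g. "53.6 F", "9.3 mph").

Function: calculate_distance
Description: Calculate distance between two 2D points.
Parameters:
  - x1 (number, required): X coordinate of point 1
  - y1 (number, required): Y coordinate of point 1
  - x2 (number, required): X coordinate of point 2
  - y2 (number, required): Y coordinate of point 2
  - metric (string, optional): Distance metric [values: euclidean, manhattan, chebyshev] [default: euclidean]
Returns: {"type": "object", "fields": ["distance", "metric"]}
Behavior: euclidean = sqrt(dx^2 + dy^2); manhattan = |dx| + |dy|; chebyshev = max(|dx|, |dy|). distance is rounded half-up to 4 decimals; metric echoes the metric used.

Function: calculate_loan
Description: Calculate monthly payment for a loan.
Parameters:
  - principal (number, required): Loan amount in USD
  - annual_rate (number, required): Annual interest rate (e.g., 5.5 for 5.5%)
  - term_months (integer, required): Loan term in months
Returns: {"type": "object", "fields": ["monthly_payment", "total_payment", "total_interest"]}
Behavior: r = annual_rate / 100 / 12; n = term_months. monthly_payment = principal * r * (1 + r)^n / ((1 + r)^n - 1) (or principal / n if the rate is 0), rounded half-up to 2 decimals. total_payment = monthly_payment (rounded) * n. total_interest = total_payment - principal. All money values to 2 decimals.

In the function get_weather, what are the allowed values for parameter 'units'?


The get_weather spec declares:
  - units (string, optional): Unit system for the report [values: metric, imperial] [default: metric]
Allowed values:
metric, imperial


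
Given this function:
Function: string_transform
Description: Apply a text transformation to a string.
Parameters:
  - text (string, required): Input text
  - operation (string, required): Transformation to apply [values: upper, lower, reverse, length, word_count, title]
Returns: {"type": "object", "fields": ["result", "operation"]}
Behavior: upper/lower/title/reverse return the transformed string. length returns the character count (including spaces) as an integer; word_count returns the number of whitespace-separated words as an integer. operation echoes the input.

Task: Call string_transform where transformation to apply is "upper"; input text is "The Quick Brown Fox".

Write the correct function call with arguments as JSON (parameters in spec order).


Mapping each described value to its parameter name:
  'Transformation to apply' -> operation = "upper"
  'Input text' -> text = "The Quick Brown Fox"
string_transform({"text": "The Quick Brown Fox", "operation": "upper"})


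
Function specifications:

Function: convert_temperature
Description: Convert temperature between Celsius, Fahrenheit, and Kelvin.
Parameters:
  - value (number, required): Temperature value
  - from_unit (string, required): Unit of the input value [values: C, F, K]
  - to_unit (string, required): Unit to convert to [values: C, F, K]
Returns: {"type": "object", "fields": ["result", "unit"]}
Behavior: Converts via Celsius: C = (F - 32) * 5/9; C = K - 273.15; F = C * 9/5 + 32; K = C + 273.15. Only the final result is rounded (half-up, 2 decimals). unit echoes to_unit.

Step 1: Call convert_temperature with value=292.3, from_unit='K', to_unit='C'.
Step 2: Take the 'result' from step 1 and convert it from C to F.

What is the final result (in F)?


Step 1: convert_temperature(value=292.3, from_unit=K, to_unit=C)
  To C: 292.3 - 273.15 = 19.15
  Target is C: 19.15
  Round to 2 decimals: 19.15
  -> result = 19.15 C
Step 2: convert_temperature(value=19.15, from_unit=C, to_unit=F)
  Input already in C: 19.15
  To F: 19.15 * 9/5 + 32 = 66.47
  Round to 2 decimals: 66.47
  -> result = 66.47 F
66.47 F


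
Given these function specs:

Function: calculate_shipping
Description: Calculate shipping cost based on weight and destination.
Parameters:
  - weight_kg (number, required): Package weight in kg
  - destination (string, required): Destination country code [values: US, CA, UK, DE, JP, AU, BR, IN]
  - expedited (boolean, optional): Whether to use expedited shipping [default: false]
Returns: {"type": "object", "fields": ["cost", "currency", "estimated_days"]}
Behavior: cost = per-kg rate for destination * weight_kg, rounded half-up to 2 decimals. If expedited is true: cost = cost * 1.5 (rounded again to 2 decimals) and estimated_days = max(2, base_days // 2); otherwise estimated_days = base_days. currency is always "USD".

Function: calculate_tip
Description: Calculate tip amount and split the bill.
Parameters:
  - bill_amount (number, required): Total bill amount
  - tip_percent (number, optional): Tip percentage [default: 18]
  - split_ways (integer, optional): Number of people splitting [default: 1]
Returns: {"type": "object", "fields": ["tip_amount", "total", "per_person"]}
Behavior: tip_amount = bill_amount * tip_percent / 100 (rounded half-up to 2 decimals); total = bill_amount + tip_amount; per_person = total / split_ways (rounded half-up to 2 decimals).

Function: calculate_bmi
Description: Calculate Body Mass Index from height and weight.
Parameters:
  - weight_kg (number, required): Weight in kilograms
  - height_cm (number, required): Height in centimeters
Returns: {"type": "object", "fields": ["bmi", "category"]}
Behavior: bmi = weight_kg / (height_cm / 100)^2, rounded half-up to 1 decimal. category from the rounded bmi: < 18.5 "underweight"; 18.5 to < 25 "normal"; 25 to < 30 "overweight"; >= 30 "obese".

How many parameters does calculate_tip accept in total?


Parameters of calculate_tip: bill_amount (required), tip_percent (optional), split_ways (optional)
Total:
3


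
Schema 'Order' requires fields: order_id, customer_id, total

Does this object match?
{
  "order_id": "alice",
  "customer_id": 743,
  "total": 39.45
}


Checking required fields... All present.
Valid - all required fields present


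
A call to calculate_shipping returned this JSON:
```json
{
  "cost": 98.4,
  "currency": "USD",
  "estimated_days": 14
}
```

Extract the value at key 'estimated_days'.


14


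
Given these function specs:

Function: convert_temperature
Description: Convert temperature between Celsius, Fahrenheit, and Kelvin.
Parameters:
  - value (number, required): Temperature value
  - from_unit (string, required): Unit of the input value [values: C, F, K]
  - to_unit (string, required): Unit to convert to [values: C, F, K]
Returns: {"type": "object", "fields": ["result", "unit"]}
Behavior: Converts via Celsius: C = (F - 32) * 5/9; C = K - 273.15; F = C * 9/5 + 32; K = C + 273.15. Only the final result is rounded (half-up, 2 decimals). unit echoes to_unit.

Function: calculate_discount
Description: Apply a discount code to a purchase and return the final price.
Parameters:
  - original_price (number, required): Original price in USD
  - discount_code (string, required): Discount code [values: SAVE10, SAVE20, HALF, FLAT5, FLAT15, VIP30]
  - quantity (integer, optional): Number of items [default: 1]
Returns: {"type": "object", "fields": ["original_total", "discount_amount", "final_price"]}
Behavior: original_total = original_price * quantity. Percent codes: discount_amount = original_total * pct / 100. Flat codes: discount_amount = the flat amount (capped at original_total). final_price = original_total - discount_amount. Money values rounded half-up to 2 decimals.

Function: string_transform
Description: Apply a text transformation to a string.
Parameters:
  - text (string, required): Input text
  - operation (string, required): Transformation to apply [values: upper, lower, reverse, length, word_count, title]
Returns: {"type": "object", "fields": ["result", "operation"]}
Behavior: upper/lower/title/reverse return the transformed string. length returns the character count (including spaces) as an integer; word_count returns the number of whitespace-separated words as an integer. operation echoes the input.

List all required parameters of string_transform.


Parameters of string_transform and their required/optional flag:
  text: required
  operation: required
operation, text


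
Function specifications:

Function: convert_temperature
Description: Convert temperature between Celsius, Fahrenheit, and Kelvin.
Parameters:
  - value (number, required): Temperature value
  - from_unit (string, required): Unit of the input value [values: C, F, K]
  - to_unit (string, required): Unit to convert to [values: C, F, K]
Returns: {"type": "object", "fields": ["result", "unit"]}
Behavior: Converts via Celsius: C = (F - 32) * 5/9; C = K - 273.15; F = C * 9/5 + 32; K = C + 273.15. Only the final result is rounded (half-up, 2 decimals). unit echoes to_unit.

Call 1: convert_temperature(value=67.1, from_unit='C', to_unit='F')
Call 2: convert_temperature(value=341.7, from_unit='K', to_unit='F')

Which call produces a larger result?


Call 1:
  Input already in C: 67.1
  To F: 67.1 * 9/5 + 32 = 152.78
  Round to 2 decimals: 152.78
  -> 152.78 F
Call 2:
  To C: 341.7 - 273.15 = 68.55
  To F: 68.55 * 9/5 + 32 = 155.39
  Round to 2 decimals: 155.39
  -> 155.39 F
Call 2 (155.39 F)


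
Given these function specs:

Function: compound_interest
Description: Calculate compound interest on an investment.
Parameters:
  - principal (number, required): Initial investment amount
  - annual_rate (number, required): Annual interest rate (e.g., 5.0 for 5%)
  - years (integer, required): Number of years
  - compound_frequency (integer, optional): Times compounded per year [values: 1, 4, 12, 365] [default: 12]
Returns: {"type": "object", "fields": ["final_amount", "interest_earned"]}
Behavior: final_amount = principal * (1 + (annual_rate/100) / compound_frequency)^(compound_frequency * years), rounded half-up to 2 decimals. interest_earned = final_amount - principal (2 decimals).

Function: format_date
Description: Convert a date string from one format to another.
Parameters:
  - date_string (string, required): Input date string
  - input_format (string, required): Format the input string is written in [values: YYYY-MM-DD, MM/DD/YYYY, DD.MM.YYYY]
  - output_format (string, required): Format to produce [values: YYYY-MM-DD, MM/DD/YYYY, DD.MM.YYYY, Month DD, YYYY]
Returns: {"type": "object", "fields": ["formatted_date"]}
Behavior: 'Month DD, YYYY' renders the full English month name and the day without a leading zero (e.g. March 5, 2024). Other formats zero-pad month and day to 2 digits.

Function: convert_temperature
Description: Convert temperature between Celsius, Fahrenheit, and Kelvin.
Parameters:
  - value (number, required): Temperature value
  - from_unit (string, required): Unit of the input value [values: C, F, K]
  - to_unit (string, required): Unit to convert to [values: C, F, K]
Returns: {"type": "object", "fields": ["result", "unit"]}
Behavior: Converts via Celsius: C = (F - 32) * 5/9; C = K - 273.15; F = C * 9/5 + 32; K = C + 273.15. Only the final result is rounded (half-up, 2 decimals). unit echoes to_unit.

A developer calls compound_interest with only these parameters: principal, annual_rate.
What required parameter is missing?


Required parameters: principal, annual_rate, years
Provided: principal, annual_rate
Missing: years
years


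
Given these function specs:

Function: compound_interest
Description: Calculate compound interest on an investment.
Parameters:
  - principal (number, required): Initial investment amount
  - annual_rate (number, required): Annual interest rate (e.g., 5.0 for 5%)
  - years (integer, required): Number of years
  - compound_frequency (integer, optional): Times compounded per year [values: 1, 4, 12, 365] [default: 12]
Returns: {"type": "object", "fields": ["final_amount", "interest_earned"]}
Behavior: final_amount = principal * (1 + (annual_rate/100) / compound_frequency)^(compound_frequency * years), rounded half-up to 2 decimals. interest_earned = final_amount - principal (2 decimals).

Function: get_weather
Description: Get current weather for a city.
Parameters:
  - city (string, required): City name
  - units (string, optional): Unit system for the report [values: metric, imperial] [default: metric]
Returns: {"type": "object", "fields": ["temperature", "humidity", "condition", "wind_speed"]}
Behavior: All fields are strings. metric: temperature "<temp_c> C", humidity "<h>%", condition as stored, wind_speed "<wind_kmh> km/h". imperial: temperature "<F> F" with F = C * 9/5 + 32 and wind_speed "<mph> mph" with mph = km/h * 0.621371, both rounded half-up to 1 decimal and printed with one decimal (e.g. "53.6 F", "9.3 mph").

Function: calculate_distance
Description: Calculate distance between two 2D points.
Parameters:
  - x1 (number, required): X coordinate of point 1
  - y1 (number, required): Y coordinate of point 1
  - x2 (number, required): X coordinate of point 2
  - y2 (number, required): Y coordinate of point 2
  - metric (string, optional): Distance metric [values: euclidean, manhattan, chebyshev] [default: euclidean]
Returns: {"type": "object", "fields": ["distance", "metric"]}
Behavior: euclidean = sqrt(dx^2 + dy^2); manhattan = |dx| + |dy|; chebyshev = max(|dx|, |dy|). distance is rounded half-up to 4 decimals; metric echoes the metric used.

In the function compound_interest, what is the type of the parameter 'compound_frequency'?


The compound_interest spec declares:
  - compound_frequency (integer, optional): Times compounded per year [values: 1, 4, 12, 365] [default: 12]
Type:
integer


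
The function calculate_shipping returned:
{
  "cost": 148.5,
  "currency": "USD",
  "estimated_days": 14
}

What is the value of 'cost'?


148.5


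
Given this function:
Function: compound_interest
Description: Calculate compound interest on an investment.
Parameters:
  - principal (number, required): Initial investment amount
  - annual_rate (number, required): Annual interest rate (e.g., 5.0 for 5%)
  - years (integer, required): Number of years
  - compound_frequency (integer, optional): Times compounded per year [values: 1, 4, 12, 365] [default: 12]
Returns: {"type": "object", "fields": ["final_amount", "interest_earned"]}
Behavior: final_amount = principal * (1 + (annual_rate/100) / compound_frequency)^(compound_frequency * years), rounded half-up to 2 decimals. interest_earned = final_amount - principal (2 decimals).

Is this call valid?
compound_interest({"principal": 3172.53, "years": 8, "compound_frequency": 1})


Checking required parameters...
Missing required parameter: annual_rate
Invalid - missing required parameter 'annual_rate'


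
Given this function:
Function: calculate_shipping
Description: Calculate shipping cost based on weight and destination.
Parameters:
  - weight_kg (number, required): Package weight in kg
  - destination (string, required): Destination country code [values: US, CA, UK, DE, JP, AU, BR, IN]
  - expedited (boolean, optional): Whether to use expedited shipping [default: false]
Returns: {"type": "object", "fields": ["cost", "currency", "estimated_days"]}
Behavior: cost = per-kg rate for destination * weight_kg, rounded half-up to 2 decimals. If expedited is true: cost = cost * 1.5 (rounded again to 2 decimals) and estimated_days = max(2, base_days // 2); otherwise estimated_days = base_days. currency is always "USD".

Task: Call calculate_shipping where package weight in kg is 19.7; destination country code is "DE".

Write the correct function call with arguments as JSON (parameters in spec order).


Mapping each described value to its parameter name:
  'Package weight in kg' -> weight_kg = 19.7
  'Destination country code' -> destination = "DE"
calculate_shipping({"weight_kg": 19.7, "destination": "DE"})


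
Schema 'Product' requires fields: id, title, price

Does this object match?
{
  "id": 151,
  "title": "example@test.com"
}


Checking required fields...
Missing: price
Invalid - missing required field 'price'


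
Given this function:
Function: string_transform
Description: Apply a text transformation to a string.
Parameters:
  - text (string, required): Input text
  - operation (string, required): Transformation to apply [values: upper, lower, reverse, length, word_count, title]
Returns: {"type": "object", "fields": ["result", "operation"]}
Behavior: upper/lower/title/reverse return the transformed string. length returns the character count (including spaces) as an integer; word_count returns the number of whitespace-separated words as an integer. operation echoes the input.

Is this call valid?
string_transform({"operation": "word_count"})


Checking required parameters...
Missing required parameter: text
Invalid - missing required parameter 'text'


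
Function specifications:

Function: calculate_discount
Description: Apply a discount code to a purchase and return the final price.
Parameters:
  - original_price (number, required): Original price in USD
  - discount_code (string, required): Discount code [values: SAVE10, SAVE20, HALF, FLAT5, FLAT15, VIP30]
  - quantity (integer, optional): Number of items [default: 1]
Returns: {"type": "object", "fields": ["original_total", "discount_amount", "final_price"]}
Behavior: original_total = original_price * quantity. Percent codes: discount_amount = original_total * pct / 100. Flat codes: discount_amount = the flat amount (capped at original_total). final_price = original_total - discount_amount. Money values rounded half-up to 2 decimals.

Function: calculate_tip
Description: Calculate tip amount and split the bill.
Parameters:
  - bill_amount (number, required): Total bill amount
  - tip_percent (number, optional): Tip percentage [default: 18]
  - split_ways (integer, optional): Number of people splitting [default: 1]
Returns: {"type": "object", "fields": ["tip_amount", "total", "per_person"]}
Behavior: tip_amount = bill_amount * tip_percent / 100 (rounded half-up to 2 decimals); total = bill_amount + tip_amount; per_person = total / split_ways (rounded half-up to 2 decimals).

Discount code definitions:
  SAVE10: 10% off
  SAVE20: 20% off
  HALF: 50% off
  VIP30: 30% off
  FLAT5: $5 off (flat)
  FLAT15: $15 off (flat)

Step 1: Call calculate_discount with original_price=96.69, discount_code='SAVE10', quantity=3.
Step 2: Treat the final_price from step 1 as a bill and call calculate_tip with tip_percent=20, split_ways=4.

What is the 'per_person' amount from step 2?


Step 1: calculate_discount(original_price=96.69, discount_code=SAVE10, quantity=3)
  original_total = 96.69 * 3 = 290.07
  SAVE10 = 10% off: discount_amount = 290.07 * 10/100 = 29.007 -> 29.01
  final_price = 290.07 - 29.01 = 261.06
  -> final_price = 261.06
Step 2: calculate_tip(bill_amount=261.06, tip_percent=20, split_ways=4)
  tip_amount = 261.06 * 20/100 = 52.212 -> 52.21
  total = 261.06 + 52.21 = 313.27
  per_person = 313.27 / 4 = 78.3175 -> 78.32
  -> per_person = 78.32
$78.32


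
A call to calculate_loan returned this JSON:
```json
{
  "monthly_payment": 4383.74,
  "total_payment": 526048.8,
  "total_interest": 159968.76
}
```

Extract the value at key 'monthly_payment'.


4383.74


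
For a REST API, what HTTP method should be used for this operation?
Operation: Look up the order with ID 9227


GET = read, POST = create, PUT = update/replace, DELETE = remove
This operation is a read.
GET


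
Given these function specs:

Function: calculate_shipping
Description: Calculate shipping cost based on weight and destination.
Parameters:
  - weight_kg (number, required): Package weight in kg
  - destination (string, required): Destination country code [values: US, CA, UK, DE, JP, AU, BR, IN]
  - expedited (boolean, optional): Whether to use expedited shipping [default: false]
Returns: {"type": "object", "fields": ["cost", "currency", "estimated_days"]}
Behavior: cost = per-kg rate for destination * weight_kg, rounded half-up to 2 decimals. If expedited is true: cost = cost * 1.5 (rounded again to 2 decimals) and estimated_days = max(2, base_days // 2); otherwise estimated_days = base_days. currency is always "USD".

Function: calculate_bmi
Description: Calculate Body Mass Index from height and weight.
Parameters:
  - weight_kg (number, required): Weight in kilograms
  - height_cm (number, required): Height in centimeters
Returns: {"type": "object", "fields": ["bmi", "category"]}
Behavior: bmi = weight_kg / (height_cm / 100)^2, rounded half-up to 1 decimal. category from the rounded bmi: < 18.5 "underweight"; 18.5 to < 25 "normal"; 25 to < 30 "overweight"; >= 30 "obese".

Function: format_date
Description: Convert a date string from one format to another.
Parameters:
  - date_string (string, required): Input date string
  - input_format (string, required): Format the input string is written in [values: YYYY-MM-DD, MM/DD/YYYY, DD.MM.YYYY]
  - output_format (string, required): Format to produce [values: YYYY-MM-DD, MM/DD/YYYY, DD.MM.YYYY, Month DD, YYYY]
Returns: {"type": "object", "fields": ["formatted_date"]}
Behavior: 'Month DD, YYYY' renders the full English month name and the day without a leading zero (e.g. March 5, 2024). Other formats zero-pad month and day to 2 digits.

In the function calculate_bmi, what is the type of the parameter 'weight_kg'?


The calculate_bmi spec declares:
  - weight_kg (number, required): Weight in kilograms
Type:
number


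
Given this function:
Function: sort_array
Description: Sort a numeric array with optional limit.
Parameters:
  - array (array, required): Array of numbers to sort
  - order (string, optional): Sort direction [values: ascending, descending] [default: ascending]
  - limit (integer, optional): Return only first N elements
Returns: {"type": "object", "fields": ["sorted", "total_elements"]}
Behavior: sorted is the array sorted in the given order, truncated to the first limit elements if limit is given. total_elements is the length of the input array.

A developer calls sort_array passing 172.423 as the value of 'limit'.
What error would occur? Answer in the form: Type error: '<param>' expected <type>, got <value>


Spec: 'limit' is declared as integer; 172.423 is a non-integer number.
Type error: 'limit' expected integer, got 172.423


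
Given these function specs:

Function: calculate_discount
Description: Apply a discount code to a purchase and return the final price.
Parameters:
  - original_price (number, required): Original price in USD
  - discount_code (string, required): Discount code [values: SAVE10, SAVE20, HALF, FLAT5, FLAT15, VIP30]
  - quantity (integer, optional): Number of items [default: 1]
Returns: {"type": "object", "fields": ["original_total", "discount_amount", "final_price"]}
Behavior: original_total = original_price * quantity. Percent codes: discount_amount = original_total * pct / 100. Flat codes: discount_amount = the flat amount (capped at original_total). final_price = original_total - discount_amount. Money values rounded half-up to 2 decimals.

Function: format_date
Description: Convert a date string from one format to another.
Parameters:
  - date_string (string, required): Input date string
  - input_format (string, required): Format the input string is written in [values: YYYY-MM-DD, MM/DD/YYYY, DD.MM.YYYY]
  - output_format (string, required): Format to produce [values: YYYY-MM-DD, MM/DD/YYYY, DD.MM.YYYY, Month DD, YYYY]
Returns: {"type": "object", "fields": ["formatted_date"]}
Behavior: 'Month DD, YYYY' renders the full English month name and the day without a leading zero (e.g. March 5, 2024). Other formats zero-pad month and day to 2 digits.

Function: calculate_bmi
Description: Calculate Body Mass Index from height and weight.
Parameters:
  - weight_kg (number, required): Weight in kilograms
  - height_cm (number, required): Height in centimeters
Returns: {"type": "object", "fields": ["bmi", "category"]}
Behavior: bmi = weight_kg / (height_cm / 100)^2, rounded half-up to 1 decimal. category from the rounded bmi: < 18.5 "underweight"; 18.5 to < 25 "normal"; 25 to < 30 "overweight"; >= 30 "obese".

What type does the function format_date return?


The format_date spec declares Returns: {"type": "object", "fields": ["formatted_date"]}
Type:
object


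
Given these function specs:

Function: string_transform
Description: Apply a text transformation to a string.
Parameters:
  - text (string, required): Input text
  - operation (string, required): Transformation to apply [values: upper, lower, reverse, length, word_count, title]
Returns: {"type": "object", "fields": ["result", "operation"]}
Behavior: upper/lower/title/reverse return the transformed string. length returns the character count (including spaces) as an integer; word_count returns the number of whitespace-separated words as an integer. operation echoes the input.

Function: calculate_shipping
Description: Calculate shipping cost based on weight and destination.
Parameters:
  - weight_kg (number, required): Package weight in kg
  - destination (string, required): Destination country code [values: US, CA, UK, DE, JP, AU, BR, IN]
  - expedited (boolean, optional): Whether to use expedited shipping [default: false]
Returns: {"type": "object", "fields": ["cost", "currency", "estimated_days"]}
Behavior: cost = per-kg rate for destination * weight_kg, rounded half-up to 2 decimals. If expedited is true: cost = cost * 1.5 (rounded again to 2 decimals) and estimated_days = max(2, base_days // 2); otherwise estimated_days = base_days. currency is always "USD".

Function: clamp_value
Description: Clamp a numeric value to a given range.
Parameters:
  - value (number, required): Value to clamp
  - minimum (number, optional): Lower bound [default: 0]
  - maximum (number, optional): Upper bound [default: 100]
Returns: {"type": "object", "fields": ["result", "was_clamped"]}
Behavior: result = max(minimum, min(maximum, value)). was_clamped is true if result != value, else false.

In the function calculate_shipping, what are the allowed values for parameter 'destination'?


The calculate_shipping spec declares:
  - destination (string, required): Destination country code [values: US, CA, UK, DE, JP, AU, BR, IN]
Allowed values:
US, CA, UK, DE, JP, AU, BR, IN


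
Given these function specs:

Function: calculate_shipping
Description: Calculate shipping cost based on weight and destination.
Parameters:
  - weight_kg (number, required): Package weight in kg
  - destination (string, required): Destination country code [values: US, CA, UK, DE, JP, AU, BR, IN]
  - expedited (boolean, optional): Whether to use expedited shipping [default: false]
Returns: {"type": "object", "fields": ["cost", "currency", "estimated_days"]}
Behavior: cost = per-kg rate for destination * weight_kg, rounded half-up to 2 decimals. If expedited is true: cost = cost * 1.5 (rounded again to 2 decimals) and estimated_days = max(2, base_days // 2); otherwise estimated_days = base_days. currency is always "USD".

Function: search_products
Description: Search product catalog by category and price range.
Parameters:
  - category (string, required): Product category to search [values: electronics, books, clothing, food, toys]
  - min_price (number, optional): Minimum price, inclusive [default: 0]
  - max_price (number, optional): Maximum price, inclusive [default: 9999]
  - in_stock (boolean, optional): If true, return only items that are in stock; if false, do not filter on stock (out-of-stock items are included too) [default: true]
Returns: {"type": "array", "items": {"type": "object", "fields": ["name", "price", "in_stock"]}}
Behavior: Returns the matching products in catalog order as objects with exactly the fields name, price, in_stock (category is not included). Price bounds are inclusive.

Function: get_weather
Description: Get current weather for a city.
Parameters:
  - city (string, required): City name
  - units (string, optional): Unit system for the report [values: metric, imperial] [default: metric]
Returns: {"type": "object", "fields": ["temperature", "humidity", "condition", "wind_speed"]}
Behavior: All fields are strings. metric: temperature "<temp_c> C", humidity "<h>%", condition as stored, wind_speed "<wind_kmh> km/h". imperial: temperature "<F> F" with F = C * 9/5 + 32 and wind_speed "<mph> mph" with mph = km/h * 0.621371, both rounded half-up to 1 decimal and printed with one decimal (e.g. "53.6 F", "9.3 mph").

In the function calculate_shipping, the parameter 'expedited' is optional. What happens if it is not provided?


The calculate_shipping spec declares:
  - expedited (boolean, optional): Whether to use expedited shipping [default: false]
It defaults to false


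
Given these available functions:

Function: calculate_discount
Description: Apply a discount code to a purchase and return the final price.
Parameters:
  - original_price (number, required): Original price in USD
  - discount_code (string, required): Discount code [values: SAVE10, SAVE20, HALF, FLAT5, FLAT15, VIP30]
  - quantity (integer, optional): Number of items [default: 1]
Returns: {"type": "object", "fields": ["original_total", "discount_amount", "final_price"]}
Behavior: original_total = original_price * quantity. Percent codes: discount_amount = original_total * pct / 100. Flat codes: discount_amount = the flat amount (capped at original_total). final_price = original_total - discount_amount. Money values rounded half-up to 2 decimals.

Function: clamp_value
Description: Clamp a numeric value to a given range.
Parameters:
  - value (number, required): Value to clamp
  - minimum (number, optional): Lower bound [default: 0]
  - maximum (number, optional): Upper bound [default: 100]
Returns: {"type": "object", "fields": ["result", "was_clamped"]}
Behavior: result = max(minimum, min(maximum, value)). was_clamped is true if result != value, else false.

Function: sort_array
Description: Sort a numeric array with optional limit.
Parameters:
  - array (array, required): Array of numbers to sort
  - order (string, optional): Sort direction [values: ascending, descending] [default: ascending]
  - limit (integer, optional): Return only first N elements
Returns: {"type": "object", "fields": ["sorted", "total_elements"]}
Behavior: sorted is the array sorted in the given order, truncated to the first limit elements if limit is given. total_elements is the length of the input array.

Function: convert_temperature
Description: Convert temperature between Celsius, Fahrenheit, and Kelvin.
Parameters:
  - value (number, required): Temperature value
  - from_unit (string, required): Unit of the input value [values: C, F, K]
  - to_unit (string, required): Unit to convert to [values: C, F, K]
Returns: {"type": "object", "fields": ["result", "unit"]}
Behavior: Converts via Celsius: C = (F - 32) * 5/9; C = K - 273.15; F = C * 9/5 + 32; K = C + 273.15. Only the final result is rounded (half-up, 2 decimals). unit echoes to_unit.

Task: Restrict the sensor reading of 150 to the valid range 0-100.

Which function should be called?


The task needs a function whose description is: Clamp a numeric value to a given range.
clamp_value


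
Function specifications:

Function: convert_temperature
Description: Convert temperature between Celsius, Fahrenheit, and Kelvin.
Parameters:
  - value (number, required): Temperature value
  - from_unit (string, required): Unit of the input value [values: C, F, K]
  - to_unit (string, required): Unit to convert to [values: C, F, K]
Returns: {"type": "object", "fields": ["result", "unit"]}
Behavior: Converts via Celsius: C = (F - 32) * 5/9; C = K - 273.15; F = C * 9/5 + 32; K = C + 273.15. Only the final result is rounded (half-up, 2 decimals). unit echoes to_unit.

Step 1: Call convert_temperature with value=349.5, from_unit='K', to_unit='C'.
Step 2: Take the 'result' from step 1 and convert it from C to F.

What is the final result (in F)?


Step 1: convert_temperature(value=349.5, from_unit=K, to_unit=C)
  To C: 349.5 - 273.15 = 76.35
  Target is C: 76.35
  Round to 2 decimals: 76.35
  -> result = 76.35 C
Step 2: convert_temperature(value=76.35, from_unit=C, to_unit=F)
  Input already in C: 76.35
  To F: 76.35 * 9/5 + 32 = 169.43
  Round to 2 decimals: 169.43
  -> result = 169.43 F
169.43 F
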